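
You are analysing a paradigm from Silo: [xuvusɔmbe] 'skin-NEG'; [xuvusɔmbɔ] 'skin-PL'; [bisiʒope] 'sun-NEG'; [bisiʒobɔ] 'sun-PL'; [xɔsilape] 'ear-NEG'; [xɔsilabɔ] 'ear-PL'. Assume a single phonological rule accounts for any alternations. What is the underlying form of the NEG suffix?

The NEG suffix surfaces as [-be] and [-pe], depending on the final segment of the stem.
The PL suffix, which begins with [b], is invariant after every stem; so [b] is not altered by any rule here.
The NEG suffix is therefore /-pe/ underlyingly, with post-nasal voicing: voiceless stops become voiced after a nasal.

/-pe/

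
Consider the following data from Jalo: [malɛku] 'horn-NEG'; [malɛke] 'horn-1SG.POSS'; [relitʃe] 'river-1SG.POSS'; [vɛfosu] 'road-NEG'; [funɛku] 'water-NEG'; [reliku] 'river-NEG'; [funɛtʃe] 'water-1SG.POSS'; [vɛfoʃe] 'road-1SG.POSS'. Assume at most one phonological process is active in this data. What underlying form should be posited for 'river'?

/relitʃ/

The root 'river' surfaces as [reliku] and [relitʃe], with a stem-final [k] ~ [tʃ] alternation.
If /k/ were underlying and a rule turned it into [tʃ] before the 1SG.POSS suffix, 'horn' would also alternate; but it has [k] in both [malɛku] and [malɛke].
The underlying segment must be /tʃ/; palato-alveolar /tʃ/ and /ʃ/ become [k] and [s] when no front vowel follows, yielding [k] there.
Hence 'river' is /relitʃ/ underlyingly.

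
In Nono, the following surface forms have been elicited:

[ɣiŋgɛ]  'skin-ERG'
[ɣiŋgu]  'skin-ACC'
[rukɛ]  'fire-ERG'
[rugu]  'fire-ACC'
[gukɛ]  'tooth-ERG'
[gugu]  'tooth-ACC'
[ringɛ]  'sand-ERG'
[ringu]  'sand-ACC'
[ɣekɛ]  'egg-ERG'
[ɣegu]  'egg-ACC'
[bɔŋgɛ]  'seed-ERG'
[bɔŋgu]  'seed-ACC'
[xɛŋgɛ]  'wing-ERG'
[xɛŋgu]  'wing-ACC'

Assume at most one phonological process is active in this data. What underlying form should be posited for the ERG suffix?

/-kɛ/

The ERG suffix surfaces as [-gɛ] and [-kɛ], depending on the final segment of the stem.
The ACC suffix, which begins with [g], is invariant after every stem; so [g] is not altered by any rule here.
The ERG suffix is therefore /-kɛ/ underlyingly, with post-nasal voicing: voiceless stops become voiced after a nasal.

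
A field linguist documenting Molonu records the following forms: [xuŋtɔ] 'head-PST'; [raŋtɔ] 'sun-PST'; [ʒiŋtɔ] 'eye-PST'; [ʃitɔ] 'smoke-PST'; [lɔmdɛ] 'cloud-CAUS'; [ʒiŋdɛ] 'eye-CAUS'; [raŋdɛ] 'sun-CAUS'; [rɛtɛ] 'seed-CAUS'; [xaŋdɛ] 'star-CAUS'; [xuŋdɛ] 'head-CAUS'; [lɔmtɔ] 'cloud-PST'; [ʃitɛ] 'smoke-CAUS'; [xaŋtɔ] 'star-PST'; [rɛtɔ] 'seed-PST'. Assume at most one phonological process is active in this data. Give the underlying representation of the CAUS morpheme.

/-dɛ/

The CAUS morpheme has two allomorphs, [-dɛ] and [-tɛ].
The PST suffix, which begins with [t], is invariant after every stem; so [t] is not altered by any rule here.
So the underlying form is /-dɛ/, and voiced stops become voiceless after a vowel.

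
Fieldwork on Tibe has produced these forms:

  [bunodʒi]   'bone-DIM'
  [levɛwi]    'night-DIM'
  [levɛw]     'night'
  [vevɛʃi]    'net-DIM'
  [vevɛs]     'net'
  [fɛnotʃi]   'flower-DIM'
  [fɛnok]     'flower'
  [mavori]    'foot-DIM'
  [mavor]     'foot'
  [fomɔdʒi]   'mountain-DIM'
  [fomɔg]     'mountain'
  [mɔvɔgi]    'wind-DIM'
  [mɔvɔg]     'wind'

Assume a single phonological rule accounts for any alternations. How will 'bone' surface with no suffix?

[bunog]

'mountain' shows [dʒ] ~ [g] at the end of the stem ([fomɔdʒi] vs [fomɔg]).
If /g/ were underlying and a rule turned it into [dʒ] before the DIM suffix, 'wind' would also alternate; but it has [g] in both [mɔvɔgi] and [mɔvɔg].
The alternation reflects depalatalization: palato-alveolar /tʃ/, /dʒ/ and /ʃ/ become [k], [g] and [s] when no front vowel follows. /dʒ/ is underlying.
From [bunodʒi] the stem 'bone' is /bunodʒ/; when no front vowel follows this yields [bunog].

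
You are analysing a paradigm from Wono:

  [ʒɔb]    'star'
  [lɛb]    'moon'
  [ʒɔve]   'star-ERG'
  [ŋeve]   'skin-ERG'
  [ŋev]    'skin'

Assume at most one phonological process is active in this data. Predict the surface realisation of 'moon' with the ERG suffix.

The root 'star' surfaces as [ʒɔve] and [ʒɔb], with a stem-final [v] ~ [b] alternation.
If /v/ were underlying and a rule turned it into [b] in isolation, 'skin' would also alternate; but it has [v] in both [ŋeve] and [ŋev].
Therefore /b/ is basic and [v] is derived by intervocalic spirantization (voiced stops become fricatives between vowels).
The one attested form of 'moon', [lɛb], shows underlying /lɛb/. Applying the same rule between vowels gives [lɛve].

[lɛve]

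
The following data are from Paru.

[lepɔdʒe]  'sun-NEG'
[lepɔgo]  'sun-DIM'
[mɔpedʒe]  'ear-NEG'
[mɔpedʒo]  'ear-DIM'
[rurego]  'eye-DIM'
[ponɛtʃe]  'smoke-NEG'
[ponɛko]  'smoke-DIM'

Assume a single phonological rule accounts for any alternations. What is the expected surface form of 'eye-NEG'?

In [lepɔdʒe] and [lepɔgo] the final segment of 'sun' alternates: [dʒ] ~ [g].
The stem 'ear' ([mɔpedʒe], [mɔpedʒo]) shows [dʒ] unchanged in both environments, so [dʒ] cannot be basic with [g] derived before the DIM suffix.
So /g/ is underlying, and a rule of palatalization before a front vowel — /k/ and /g/ become palato-alveolar [tʃ] and [dʒ] before a front vowel — gives [dʒ].
The one attested form of 'eye', [rurego], shows underlying /rureg/. Applying the same rule before a front vowel gives [ruredʒe].

[ruredʒe]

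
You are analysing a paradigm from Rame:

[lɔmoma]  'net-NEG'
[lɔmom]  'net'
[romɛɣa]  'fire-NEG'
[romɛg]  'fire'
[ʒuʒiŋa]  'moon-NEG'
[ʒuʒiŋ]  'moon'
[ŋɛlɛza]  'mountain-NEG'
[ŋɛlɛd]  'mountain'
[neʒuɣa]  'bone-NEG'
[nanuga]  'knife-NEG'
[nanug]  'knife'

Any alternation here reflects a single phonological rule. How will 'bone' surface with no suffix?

The stem for 'fire' ends in [ɣ] in [romɛɣa] but [g] in [romɛg].
But 'knife' keeps [g] in both environments ([nanuga], [nanug]), so there is no rule changing /g/ to [ɣ] before the NEG suffix.
So /ɣ/ is underlying, and a rule of word-final hardening — voiced fricatives become stops word-finally — gives [g].
The one attested form of 'bone', [neʒuɣa], shows underlying /neʒuɣ/. Applying the same rule word-finally gives [neʒug].

[neʒug]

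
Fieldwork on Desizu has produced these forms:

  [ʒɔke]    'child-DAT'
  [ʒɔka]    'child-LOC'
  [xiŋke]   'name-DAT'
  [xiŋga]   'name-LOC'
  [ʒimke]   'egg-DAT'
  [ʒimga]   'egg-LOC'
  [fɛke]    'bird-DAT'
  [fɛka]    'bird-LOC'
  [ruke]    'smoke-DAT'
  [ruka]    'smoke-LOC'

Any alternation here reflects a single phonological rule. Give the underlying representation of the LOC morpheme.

The LOC morpheme has two allomorphs, [-ga] and [-ka].
The DAT suffix, which begins with [k], is invariant after every stem; so [k] is not altered by any rule here.
So the underlying form is /-ga/, and voiced stops become voiceless after a vowel.

/-ga/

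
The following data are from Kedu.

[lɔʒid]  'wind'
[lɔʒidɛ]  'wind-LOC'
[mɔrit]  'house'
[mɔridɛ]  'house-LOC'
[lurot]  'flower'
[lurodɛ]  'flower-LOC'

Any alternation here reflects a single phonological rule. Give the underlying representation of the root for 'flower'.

/lurot/

The root 'flower' surfaces as [lurot] and [lurodɛ], with a stem-final [t] ~ [d] alternation.
Compare 'wind', with invariant [d] in [lɔʒid] and [lɔʒidɛ]: an analysis with underlying /d/ and a rule producing [t] in isolation would wrongly predict alternation here too.
So /t/ is underlying, and a rule of intervocalic voicing — voiceless stops become voiced between vowels — gives [d].
So 'flower' = /lurot/.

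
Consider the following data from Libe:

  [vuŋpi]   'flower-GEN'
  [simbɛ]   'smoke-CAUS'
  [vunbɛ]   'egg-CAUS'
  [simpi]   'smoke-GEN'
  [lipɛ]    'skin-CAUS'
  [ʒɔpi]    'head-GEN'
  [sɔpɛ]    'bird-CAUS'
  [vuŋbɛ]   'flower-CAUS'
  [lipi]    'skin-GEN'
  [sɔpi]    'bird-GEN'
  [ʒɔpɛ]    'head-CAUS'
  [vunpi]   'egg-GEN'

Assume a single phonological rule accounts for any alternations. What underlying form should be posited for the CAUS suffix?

/-bɛ/

The CAUS suffix surfaces as [-bɛ] and [-pɛ], depending on the final segment of the stem.
By contrast the GEN suffix keeps its initial [p] throughout — that segment must be underlying.
So the underlying form is /-bɛ/, and voiced stops become voiceless after a vowel.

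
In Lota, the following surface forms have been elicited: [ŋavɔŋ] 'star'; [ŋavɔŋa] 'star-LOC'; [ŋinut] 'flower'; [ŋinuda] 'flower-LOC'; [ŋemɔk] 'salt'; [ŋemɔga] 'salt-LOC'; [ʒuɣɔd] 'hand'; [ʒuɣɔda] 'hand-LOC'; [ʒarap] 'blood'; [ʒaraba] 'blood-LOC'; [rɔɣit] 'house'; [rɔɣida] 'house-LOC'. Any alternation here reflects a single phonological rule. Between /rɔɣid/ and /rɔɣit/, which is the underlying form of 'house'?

'house' shows [t] ~ [d] at the end of the stem ([rɔɣit] vs [rɔɣida]).
But 'hand' keeps [d] in both environments ([ʒuɣɔd], [ʒuɣɔda]), so there is no rule changing /d/ to [t] in isolation.
So /t/ is underlying, and a rule of intervocalic voicing — voiceless stops become voiced between vowels — gives [d].

/rɔɣit/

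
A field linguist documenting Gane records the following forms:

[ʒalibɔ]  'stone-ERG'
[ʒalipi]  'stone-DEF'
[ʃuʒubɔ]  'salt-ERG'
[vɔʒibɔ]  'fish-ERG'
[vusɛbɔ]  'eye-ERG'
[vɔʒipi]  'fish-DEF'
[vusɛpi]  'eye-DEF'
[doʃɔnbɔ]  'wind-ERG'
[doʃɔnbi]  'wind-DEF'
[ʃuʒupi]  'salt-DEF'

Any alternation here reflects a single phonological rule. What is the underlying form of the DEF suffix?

/-pi/

The DEF morpheme has two allomorphs, [-bi] and [-pi].
By contrast the ERG suffix keeps its initial [b] throughout — that segment must be underlying.
So the underlying form is /-pi/, and voiceless stops become voiced after a nasal.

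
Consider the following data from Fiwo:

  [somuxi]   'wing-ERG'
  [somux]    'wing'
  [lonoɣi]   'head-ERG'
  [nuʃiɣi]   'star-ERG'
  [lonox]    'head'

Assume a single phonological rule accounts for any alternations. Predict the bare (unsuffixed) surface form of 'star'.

[nuʃix]

The root 'head' surfaces as [lonoɣi] and [lonox], with a stem-final [ɣ] ~ [x] alternation.
Compare 'wing', with invariant [x] in [somuxi] and [somux]: an analysis with underlying /x/ and a rule producing [ɣ] before the ERG suffix would wrongly predict alternation here too.
The alternation reflects word-final obstruent devoicing: voiced obstruents become voiceless word-finally. /ɣ/ is underlying.
From [nuʃiɣi] the stem 'star' is /nuʃiɣ/; word-finally this yields [nuʃix].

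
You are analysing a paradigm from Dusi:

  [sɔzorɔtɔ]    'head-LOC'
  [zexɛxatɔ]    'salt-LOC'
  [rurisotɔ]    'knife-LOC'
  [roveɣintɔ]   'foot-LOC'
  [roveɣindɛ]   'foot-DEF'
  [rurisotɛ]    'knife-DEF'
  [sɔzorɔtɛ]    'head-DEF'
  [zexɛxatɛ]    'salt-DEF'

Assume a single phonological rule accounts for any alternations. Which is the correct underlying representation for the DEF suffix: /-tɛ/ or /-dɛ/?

/-dɛ/

The DEF morpheme has two allomorphs, [-dɛ] and [-tɛ].
The LOC suffix, which begins with [t], is invariant after every stem; so [t] is not altered by any rule here.
So the underlying form is /-dɛ/, and voiced stops become voiceless after a vowel.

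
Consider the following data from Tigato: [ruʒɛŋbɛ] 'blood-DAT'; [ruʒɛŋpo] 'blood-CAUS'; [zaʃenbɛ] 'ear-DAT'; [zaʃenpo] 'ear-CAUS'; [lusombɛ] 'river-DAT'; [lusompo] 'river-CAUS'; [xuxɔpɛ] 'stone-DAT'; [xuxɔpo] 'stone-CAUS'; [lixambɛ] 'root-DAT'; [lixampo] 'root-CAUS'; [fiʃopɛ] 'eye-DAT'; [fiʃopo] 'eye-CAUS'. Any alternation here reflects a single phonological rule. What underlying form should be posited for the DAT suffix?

The DAT suffix surfaces as [-bɛ] and [-pɛ], depending on the final segment of the stem.
The CAUS suffix, which begins with [p], is invariant after every stem; so [p] is not altered by any rule here.
The DAT suffix is therefore /-bɛ/ underlyingly, with post-vocalic devoicing: voiced stops become voiceless after a vowel.

/-bɛ/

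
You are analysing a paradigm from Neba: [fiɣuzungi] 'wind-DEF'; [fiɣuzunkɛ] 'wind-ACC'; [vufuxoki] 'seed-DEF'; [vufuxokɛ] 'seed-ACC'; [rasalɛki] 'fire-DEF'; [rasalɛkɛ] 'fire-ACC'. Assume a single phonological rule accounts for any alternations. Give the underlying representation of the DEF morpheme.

The DEF suffix surfaces as [-gi] and [-ki], depending on the final segment of the stem.
By contrast the ACC suffix keeps its initial [k] throughout — that segment must be underlying.
The DEF suffix is therefore /-gi/ underlyingly, with post-vocalic devoicing: voiced stops become voiceless after a vowel.

/-gi/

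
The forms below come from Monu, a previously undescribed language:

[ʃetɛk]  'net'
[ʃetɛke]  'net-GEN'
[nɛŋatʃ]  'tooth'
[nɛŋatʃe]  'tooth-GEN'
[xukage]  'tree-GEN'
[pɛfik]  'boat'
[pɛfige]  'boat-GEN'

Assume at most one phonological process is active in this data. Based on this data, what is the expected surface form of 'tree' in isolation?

[xukak]

'boat' shows [k] ~ [g] at the end of the stem ([pɛfik] vs [pɛfige]).
But 'net' keeps [k] in both environments ([ʃetɛk], [ʃetɛke]), so there is no rule changing /k/ to [g] before the GEN suffix.
Therefore /g/ is basic and [k] is derived by word-final obstruent devoicing (voiced obstruents become voiceless word-finally).
The one attested form of 'tree', [xukage], shows underlying /xukag/. Applying the same rule word-finally gives [xukak].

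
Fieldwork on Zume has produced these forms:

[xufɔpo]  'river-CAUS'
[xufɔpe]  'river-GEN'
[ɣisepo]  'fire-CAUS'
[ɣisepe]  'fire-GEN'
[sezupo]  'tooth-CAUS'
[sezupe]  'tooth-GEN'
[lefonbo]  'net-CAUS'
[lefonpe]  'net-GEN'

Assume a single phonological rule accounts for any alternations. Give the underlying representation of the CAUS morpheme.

/-bo/

The CAUS suffix surfaces as [-bo] and [-po], depending on the final segment of the stem.
The GEN suffix, which begins with [p], is invariant after every stem; so [p] is not altered by any rule here.
The CAUS suffix is therefore /-bo/ underlyingly, with post-vocalic devoicing: voiced stops become voiceless after a vowel.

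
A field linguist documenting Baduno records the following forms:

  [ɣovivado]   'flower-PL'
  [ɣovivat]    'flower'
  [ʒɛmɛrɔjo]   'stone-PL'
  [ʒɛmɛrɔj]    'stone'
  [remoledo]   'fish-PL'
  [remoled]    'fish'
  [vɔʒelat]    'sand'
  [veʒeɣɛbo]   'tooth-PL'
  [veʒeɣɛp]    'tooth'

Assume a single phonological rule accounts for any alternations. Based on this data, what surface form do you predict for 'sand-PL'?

In [ɣovivado] and [ɣovivat] the final segment of 'flower' alternates: [d] ~ [t].
Compare 'fish', with invariant [d] in [remoledo] and [remoled]: an analysis with underlying /d/ and a rule producing [t] in isolation would wrongly predict alternation here too.
Therefore /t/ is basic and [d] is derived by intervocalic voicing (voiceless stops become voiced between vowels).
The one attested form of 'sand', [vɔʒelat], shows underlying /vɔʒelat/. Applying the same rule between vowels gives [vɔʒelado].

[vɔʒelado]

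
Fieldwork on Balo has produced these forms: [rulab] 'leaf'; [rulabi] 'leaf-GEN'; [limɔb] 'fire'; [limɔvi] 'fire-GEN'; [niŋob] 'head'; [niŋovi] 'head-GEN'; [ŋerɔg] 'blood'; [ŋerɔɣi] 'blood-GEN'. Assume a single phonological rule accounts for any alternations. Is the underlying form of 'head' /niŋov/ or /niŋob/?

/niŋov/

The root 'head' surfaces as [niŋob] and [niŋovi], with a stem-final [b] ~ [v] alternation.
But 'leaf' keeps [b] in both environments ([rulab], [rulabi]), so there is no rule changing /b/ to [v] before the GEN suffix.
The underlying segment must be /v/; voiced fricatives become stops word-finally, yielding [b] there.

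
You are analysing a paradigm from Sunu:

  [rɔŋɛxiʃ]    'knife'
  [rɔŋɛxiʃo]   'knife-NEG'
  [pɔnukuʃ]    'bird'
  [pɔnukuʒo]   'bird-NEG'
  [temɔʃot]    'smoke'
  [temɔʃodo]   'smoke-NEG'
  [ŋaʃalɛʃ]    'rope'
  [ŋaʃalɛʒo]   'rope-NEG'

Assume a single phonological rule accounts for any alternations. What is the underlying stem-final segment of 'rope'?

'rope' shows [ʃ] ~ [ʒ] at the end of the stem ([ŋaʃalɛʃ] vs [ŋaʃalɛʒo]).
The stem 'knife' ([rɔŋɛxiʃ], [rɔŋɛxiʃo]) shows [ʃ] unchanged in both environments, so [ʃ] cannot be basic with [ʒ] derived before the NEG suffix.
The alternation reflects word-final obstruent devoicing: voiced obstruents become voiceless word-finally. /ʒ/ is underlying.

/ʒ/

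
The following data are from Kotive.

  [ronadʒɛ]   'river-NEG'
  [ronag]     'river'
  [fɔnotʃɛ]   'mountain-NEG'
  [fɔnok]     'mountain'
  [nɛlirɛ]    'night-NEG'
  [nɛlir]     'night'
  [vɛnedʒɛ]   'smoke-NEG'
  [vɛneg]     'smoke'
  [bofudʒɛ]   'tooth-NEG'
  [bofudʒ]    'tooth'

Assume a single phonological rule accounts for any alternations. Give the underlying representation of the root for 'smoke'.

/vɛneg/

The stem for 'smoke' ends in [dʒ] in [vɛnedʒɛ] but [g] in [vɛneg].
The stem 'tooth' ([bofudʒɛ], [bofudʒ]) shows [dʒ] unchanged in both environments, so [dʒ] cannot be basic with [g] derived in isolation.
The underlying segment must be /g/; /k/ and /g/ become palato-alveolar [tʃ] and [dʒ] before a front vowel, yielding [dʒ] there.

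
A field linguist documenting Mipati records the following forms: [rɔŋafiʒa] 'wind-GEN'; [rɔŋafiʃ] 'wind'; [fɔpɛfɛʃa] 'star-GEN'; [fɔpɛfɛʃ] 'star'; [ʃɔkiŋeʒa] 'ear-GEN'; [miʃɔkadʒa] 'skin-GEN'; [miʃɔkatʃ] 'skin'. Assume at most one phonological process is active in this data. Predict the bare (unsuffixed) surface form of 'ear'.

The stem for 'wind' ends in [ʒ] in [rɔŋafiʒa] but [ʃ] in [rɔŋafiʃ].
But 'star' keeps [ʃ] in both environments ([fɔpɛfɛʃa], [fɔpɛfɛʃ]), so there is no rule changing /ʃ/ to [ʒ] before the GEN suffix.
Therefore /ʒ/ is basic and [ʃ] is derived by word-final obstruent devoicing (voiced obstruents become voiceless word-finally).
From [ʃɔkiŋeʒa] the stem 'ear' is /ʃɔkiŋeʒ/; word-finally this yields [ʃɔkiŋeʃ].

[ʃɔkiŋeʃ]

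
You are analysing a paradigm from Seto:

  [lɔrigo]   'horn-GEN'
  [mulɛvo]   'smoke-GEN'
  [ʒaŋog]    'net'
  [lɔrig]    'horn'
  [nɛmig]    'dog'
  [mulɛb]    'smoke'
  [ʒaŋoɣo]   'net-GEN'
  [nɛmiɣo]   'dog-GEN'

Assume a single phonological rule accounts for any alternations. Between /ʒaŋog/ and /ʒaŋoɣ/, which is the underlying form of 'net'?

The stem for 'net' ends in [ɣ] in [ʒaŋoɣo] but [g] in [ʒaŋog].
Compare 'horn', with invariant [g] in [lɔrigo] and [lɔrig]: an analysis with underlying /g/ and a rule producing [ɣ] before the GEN suffix would wrongly predict alternation here too.
The underlying segment must be /ɣ/; voiced fricatives become stops word-finally, yielding [g] there.

/ʒaŋoɣ/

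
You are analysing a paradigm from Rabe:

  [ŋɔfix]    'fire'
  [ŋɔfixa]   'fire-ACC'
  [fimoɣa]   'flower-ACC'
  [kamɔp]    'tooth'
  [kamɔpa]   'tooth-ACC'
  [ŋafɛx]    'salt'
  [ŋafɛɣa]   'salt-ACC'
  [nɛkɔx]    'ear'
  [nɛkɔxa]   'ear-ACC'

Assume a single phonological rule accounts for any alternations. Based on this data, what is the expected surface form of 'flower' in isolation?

[fimox]

In [ŋafɛx] and [ŋafɛɣa] the final segment of 'salt' alternates: [x] ~ [ɣ].
But 'ear' keeps [x] in both environments ([nɛkɔx], [nɛkɔxa]), so there is no rule changing /x/ to [ɣ] before the ACC suffix.
The underlying segment must be /ɣ/; voiced obstruents become voiceless word-finally, yielding [x] there.
From [fimoɣa] the stem 'flower' is /fimoɣ/; word-finally this yields [fimox].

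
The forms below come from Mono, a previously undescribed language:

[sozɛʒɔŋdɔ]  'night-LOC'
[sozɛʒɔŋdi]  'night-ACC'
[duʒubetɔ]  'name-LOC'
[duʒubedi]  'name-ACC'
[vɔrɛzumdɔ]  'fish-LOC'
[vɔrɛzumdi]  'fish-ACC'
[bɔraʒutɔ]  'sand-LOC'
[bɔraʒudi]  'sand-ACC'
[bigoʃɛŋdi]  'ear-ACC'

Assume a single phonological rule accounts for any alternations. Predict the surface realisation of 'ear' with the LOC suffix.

[bigoʃɛŋdɔ]

The LOC suffix surfaces as [-dɔ] and [-tɔ], depending on the final segment of the stem.
By contrast the ACC suffix keeps its initial [d] throughout — that segment must be underlying.
So the underlying form is /-tɔ/, and voiceless stops become voiced after a nasal.
After 'ear', which ends in a nasal, the suffix surfaces as [-dɔ], giving [bigoʃɛŋdɔ].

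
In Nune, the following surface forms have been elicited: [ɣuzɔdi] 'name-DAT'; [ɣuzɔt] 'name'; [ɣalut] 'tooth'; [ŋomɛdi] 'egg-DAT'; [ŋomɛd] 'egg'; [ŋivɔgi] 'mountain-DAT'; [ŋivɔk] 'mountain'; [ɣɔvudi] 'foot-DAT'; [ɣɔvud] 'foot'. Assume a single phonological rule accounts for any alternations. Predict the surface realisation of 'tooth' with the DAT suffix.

[ɣaludi]

In [ɣuzɔdi] and [ɣuzɔt] the final segment of 'name' alternates: [d] ~ [t].
Compare 'foot', with invariant [d] in [ɣɔvudi] and [ɣɔvud]: an analysis with underlying /d/ and a rule producing [t] in isolation would wrongly predict alternation here too.
The underlying segment must be /t/; voiceless stops become voiced between vowels, yielding [d] there.
The one attested form of 'tooth', [ɣalut], shows underlying /ɣalut/. Applying the same rule between vowels gives [ɣaludi].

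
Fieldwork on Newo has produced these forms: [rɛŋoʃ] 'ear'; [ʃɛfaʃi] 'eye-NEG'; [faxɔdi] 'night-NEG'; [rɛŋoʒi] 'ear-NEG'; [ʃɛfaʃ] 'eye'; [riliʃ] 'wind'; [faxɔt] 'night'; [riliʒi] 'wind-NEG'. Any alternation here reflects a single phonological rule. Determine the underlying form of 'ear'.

/rɛŋoʒ/

The stem for 'ear' ends in [ʃ] in [rɛŋoʃ] but [ʒ] in [rɛŋoʒi].
If /ʃ/ were underlying and a rule turned it into [ʒ] before the NEG suffix, 'eye' would also alternate; but it has [ʃ] in both [ʃɛfaʃ] and [ʃɛfaʃi].
So /ʒ/ is underlying, and a rule of word-final obstruent devoicing — voiced obstruents become voiceless word-finally — gives [ʃ].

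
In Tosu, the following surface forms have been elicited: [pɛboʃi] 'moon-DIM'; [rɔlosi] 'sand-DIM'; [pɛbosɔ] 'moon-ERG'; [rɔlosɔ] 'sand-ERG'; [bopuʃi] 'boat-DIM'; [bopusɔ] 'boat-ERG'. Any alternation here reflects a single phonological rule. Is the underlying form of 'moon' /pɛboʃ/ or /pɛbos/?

'moon' shows [ʃ] ~ [s] at the end of the stem ([pɛboʃi] vs [pɛbosɔ]).
But 'sand' keeps [s] in both environments ([rɔlosi], [rɔlosɔ]), so there is no rule changing /s/ to [ʃ] before the DIM suffix.
Therefore /ʃ/ is basic and [s] is derived by depalatalization (palato-alveolar /ʃ/ becomes [s] when no front vowel follows).

/pɛboʃ/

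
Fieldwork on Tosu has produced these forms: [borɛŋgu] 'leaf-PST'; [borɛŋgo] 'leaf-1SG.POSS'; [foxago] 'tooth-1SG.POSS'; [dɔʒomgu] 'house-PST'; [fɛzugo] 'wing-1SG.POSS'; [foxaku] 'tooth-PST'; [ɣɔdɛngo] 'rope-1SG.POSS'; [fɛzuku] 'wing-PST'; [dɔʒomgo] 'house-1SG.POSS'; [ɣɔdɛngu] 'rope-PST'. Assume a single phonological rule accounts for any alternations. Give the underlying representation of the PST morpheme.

The PST morpheme has two allomorphs, [-gu] and [-ku].
By contrast the 1SG.POSS suffix keeps its initial [g] throughout — that segment must be underlying.
The PST suffix is therefore /-ku/ underlyingly, with post-nasal voicing: voiceless stops become voiced after a nasal.

/-ku/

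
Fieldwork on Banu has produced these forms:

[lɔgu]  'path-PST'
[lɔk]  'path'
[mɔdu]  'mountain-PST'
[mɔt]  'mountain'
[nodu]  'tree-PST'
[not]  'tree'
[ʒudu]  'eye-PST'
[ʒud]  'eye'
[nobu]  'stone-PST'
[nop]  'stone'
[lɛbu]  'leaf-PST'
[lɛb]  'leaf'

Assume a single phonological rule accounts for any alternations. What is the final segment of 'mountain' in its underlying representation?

In [mɔdu] and [mɔt] the final segment of 'mountain' alternates: [d] ~ [t].
The stem 'eye' ([ʒudu], [ʒud]) shows [d] unchanged in both environments, so [d] cannot be basic with [t] derived in isolation.
The alternation reflects intervocalic voicing: voiceless stops become voiced between vowels. /t/ is underlying.

/t/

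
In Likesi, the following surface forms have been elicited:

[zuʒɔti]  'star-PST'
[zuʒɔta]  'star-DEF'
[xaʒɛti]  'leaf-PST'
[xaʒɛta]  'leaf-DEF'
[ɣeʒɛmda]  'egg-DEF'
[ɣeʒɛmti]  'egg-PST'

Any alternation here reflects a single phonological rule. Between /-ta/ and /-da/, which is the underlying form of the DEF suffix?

/-da/

The DEF suffix surfaces as [-da] and [-ta], depending on the final segment of the stem.
By contrast the PST suffix keeps its initial [t] throughout — that segment must be underlying.
The DEF suffix is therefore /-da/ underlyingly, with post-vocalic devoicing: voiced stops become voiceless after a vowel.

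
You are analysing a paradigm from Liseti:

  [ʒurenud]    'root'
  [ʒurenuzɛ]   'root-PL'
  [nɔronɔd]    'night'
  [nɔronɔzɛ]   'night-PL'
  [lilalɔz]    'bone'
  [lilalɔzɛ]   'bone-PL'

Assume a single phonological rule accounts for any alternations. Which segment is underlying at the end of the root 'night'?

'night' shows [d] ~ [z] at the end of the stem ([nɔronɔd] vs [nɔronɔzɛ]).
Compare 'bone', with invariant [z] in [lilalɔz] and [lilalɔzɛ]: an analysis with underlying /z/ and a rule producing [d] in isolation would wrongly predict alternation here too.
Therefore /d/ is basic and [z] is derived by intervocalic spirantization (voiced stops become fricatives between vowels).

/d/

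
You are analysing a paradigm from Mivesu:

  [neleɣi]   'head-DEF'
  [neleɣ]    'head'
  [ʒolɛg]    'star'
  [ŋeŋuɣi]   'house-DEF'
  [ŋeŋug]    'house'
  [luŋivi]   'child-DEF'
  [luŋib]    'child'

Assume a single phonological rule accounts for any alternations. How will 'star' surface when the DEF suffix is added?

[ʒolɛɣi]

In [ŋeŋuɣi] and [ŋeŋug] the final segment of 'house' alternates: [ɣ] ~ [g].
But 'head' keeps [ɣ] in both environments ([neleɣi], [neleɣ]), so there is no rule changing /ɣ/ to [g] in isolation.
So /g/ is underlying, and a rule of intervocalic spirantization — voiced stops become fricatives between vowels — gives [ɣ].
From [ʒolɛg] the stem 'star' is /ʒolɛg/; between vowels this yields [ʒolɛɣi].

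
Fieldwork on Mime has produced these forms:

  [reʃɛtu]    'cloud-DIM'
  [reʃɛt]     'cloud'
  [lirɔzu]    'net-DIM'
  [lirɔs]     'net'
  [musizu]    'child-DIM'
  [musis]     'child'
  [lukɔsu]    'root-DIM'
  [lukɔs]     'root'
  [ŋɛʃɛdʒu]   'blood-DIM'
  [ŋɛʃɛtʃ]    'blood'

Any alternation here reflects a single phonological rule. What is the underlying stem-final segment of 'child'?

/z/

The stem for 'child' ends in [z] in [musizu] but [s] in [musis].
If /s/ were underlying and a rule turned it into [z] before the DIM suffix, 'root' would also alternate; but it has [s] in both [lukɔsu] and [lukɔs].
The underlying segment must be /z/; voiced obstruents become voiceless word-finally, yielding [s] there.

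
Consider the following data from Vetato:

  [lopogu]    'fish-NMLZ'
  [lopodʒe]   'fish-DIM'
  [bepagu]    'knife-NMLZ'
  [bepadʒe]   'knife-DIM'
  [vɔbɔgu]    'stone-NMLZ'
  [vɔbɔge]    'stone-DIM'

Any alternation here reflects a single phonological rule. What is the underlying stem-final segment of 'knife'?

In [bepagu] and [bepadʒe] the final segment of 'knife' alternates: [g] ~ [dʒ].
The stem 'stone' ([vɔbɔgu], [vɔbɔge]) shows [g] unchanged in both environments, so [g] cannot be basic with [dʒ] derived before the DIM suffix.
Therefore /dʒ/ is basic and [g] is derived by depalatalization (palato-alveolar /dʒ/ becomes [g] when no front vowel follows).

/dʒ/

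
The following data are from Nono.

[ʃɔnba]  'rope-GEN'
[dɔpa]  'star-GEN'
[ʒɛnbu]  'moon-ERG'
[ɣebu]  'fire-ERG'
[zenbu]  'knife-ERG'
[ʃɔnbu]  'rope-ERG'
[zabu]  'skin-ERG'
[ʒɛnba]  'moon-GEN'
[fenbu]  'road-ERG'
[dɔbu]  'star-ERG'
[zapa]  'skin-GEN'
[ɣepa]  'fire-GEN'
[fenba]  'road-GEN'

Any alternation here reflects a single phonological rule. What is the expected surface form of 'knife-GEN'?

The GEN suffix surfaces as [-ba] and [-pa], depending on the final segment of the stem.
The ERG suffix, which begins with [b], is invariant after every stem; so [b] is not altered by any rule here.
So the underlying form is /-pa/, and voiceless stops become voiced after a nasal.
After 'knife', which ends in a nasal, the suffix surfaces as [-ba], giving [zenba].

[zenba]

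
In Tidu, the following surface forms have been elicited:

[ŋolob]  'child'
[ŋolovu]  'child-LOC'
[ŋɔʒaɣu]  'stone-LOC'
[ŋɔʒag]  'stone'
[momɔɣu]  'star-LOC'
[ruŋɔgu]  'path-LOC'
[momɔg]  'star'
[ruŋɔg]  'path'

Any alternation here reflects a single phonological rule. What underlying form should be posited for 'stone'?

The stem for 'stone' ends in [g] in [ŋɔʒag] but [ɣ] in [ŋɔʒaɣu].
Compare 'path', with invariant [g] in [ruŋɔg] and [ruŋɔgu]: an analysis with underlying /g/ and a rule producing [ɣ] before the LOC suffix would wrongly predict alternation here too.
The underlying segment must be /ɣ/; voiced fricatives become stops word-finally, yielding [g] there.
The underlying form of 'stone' is therefore /ŋɔʒaɣ/.

/ŋɔʒaɣ/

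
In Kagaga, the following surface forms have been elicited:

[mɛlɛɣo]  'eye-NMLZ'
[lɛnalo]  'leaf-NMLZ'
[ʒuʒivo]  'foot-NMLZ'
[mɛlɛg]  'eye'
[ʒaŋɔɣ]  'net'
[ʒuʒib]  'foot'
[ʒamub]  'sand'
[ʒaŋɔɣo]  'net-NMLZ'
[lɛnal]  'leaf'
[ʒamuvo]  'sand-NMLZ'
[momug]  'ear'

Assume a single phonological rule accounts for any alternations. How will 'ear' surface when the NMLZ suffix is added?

[momuɣo]

'eye' shows [ɣ] ~ [g] at the end of the stem ([mɛlɛɣo] vs [mɛlɛg]).
But 'net' keeps [ɣ] in both environments ([ʒaŋɔɣo], [ʒaŋɔɣ]), so there is no rule changing /ɣ/ to [g] in isolation.
The underlying segment must be /g/; voiced stops become fricatives between vowels, yielding [ɣ] there.
From [momug] the stem 'ear' is /momug/; between vowels this yields [momuɣo].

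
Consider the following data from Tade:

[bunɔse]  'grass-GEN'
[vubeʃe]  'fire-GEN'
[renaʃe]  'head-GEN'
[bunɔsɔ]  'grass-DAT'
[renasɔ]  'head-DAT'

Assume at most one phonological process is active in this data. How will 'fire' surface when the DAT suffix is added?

In [renasɔ] and [renaʃe] the final segment of 'head' alternates: [s] ~ [ʃ].
If /s/ were underlying and a rule turned it into [ʃ] before the GEN suffix, 'grass' would also alternate; but it has [s] in both [bunɔsɔ] and [bunɔse].
Therefore /ʃ/ is basic and [s] is derived by depalatalization (palato-alveolar /ʃ/ becomes [s] when no front vowel follows).
From [vubeʃe] the stem 'fire' is /vubeʃ/; when no front vowel follows this yields [vubesɔ].

[vubesɔ]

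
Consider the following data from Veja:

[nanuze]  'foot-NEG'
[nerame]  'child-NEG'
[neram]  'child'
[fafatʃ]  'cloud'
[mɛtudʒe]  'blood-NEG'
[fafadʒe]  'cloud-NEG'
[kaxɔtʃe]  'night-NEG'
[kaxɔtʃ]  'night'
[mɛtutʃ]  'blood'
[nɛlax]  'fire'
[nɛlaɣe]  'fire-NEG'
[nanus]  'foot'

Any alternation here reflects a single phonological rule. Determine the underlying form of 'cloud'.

/fafadʒ/

The stem for 'cloud' ends in [tʃ] in [fafatʃ] but [dʒ] in [fafadʒe].
But 'night' keeps [tʃ] in both environments ([kaxɔtʃ], [kaxɔtʃe]), so there is no rule changing /tʃ/ to [dʒ] before the NEG suffix.
Therefore /dʒ/ is basic and [tʃ] is derived by word-final obstruent devoicing (voiced obstruents become voiceless word-finally).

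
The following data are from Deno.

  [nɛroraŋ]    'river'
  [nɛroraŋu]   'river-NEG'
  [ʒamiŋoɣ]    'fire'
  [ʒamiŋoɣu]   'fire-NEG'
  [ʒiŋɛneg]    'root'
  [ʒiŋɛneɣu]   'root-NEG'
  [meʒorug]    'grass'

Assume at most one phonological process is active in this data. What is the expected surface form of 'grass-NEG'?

In [ʒiŋɛneg] and [ʒiŋɛneɣu] the final segment of 'root' alternates: [g] ~ [ɣ].
Compare 'fire', with invariant [ɣ] in [ʒamiŋoɣ] and [ʒamiŋoɣu]: an analysis with underlying /ɣ/ and a rule producing [g] in isolation would wrongly predict alternation here too.
The underlying segment must be /g/; voiced stops become fricatives between vowels, yielding [ɣ] there.
The one attested form of 'grass', [meʒorug], shows underlying /meʒorug/. Applying the same rule between vowels gives [meʒoruɣu].

[meʒoruɣu]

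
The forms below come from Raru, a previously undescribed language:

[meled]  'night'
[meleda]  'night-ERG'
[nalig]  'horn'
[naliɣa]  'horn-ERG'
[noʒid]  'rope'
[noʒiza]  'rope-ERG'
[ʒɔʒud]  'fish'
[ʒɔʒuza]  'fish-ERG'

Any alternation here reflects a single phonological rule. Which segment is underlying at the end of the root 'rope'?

The root 'rope' surfaces as [noʒid] and [noʒiza], with a stem-final [d] ~ [z] alternation.
If /d/ were underlying and a rule turned it into [z] before the ERG suffix, 'night' would also alternate; but it has [d] in both [meled] and [meleda].
So /z/ is underlying, and a rule of word-final hardening — voiced fricatives become stops word-finally — gives [d].

/z/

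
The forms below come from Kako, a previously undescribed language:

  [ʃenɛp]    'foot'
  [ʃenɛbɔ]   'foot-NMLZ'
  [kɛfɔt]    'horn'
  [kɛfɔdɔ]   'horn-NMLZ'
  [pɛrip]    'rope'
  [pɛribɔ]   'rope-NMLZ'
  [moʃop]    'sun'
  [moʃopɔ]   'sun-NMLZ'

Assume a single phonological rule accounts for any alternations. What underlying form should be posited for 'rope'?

The root 'rope' surfaces as [pɛrip] and [pɛribɔ], with a stem-final [p] ~ [b] alternation.
The stem 'sun' ([moʃop], [moʃopɔ]) shows [p] unchanged in both environments, so [p] cannot be basic with [b] derived before the NMLZ suffix.
The underlying segment must be /b/; voiced obstruents become voiceless word-finally, yielding [p] there.

/pɛrib/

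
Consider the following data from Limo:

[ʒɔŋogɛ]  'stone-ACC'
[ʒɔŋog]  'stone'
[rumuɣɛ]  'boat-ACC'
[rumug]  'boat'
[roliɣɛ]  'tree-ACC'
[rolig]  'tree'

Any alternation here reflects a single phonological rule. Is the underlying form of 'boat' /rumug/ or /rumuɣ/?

/rumuɣ/

In [rumuɣɛ] and [rumug] the final segment of 'boat' alternates: [ɣ] ~ [g].
Compare 'stone', with invariant [g] in [ʒɔŋogɛ] and [ʒɔŋog]: an analysis with underlying /g/ and a rule producing [ɣ] before the ACC suffix would wrongly predict alternation here too.
Therefore /ɣ/ is basic and [g] is derived by word-final hardening (voiced fricatives become stops word-finally).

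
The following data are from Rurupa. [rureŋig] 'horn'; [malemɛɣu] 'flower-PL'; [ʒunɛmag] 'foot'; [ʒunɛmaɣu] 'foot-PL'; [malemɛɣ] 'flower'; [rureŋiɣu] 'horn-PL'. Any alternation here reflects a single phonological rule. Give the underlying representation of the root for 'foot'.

The root 'foot' surfaces as [ʒunɛmag] and [ʒunɛmaɣu], with a stem-final [g] ~ [ɣ] alternation.
But 'flower' keeps [ɣ] in both environments ([malemɛɣ], [malemɛɣu]), so there is no rule changing /ɣ/ to [g] in isolation.
So /g/ is underlying, and a rule of intervocalic spirantization — voiced stops become fricatives between vowels — gives [ɣ].
So 'foot' = /ʒunɛmag/.

/ʒunɛmag/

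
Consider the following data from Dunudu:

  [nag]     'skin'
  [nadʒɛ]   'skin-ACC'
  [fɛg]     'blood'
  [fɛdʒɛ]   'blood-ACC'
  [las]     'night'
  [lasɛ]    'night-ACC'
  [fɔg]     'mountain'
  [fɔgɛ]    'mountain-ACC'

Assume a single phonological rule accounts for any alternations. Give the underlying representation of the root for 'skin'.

/nadʒ/

In [nag] and [nadʒɛ] the final segment of 'skin' alternates: [g] ~ [dʒ].
The stem 'mountain' ([fɔg], [fɔgɛ]) shows [g] unchanged in both environments, so [g] cannot be basic with [dʒ] derived before the ACC suffix.
Therefore /dʒ/ is basic and [g] is derived by depalatalization (palato-alveolar /dʒ/ becomes [g] when no front vowel follows).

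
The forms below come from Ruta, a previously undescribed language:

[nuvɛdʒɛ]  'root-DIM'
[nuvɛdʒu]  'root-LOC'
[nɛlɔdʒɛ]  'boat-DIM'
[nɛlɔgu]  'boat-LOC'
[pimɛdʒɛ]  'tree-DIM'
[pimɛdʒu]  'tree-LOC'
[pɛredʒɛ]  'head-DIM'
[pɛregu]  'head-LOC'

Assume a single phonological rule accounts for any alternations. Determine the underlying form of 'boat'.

/nɛlɔg/

The stem for 'boat' ends in [dʒ] in [nɛlɔdʒɛ] but [g] in [nɛlɔgu].
If /dʒ/ were underlying and a rule turned it into [g] before the LOC suffix, 'tree' would also alternate; but it has [dʒ] in both [pimɛdʒɛ] and [pimɛdʒu].
The underlying segment must be /g/; /g/ becomes palato-alveolar [dʒ] before a front vowel, yielding [dʒ] there.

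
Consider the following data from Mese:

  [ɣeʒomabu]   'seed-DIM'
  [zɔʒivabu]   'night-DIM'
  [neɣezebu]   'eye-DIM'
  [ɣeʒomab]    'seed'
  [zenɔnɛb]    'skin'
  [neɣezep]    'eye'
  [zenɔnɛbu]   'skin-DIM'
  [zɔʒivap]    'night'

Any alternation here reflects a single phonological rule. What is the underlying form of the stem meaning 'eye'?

/neɣezep/

In [neɣezep] and [neɣezebu] the final segment of 'eye' alternates: [p] ~ [b].
The stem 'seed' ([ɣeʒomab], [ɣeʒomabu]) shows [b] unchanged in both environments, so [b] cannot be basic with [p] derived in isolation.
Therefore /p/ is basic and [b] is derived by intervocalic voicing (voiceless stops become voiced between vowels).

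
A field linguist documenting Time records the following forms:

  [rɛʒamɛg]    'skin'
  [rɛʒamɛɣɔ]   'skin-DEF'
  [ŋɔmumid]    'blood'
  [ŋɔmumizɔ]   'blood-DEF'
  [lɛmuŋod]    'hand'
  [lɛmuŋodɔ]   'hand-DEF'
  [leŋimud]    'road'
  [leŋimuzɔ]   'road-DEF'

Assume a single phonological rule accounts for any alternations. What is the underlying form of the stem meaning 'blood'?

/ŋɔmumiz/

The root 'blood' surfaces as [ŋɔmumid] and [ŋɔmumizɔ], with a stem-final [d] ~ [z] alternation.
But 'hand' keeps [d] in both environments ([lɛmuŋod], [lɛmuŋodɔ]), so there is no rule changing /d/ to [z] before the DEF suffix.
So /z/ is underlying, and a rule of word-final hardening — voiced fricatives become stops word-finally — gives [d].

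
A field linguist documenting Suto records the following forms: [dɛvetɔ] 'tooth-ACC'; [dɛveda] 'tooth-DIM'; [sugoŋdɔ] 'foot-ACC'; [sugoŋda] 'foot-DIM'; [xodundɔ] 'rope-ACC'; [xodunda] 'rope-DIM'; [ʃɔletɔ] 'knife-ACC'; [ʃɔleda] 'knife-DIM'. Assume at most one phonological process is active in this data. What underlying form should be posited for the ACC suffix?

/-tɔ/

The ACC morpheme has two allomorphs, [-dɔ] and [-tɔ].
The DIM suffix, which begins with [d], is invariant after every stem; so [d] is not altered by any rule here.
So the underlying form is /-tɔ/, and voiceless stops become voiced after a nasal.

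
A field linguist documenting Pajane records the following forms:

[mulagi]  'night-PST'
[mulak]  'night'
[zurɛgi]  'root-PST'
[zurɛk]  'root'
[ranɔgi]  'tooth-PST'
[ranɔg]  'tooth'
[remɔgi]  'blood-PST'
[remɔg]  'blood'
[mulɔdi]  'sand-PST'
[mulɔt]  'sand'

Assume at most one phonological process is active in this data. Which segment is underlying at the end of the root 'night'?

/k/

The stem for 'night' ends in [g] in [mulagi] but [k] in [mulak].
Compare 'blood', with invariant [g] in [remɔgi] and [remɔg]: an analysis with underlying /g/ and a rule producing [k] in isolation would wrongly predict alternation here too.
So /k/ is underlying, and a rule of intervocalic voicing — voiceless stops become voiced between vowels — gives [g].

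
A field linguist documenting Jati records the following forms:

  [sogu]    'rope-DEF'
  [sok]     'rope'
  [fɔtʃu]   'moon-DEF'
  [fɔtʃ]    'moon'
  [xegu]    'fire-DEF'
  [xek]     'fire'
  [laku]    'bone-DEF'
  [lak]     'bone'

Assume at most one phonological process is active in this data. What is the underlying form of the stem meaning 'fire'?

/xeg/

'fire' shows [g] ~ [k] at the end of the stem ([xegu] vs [xek]).
The stem 'bone' ([laku], [lak]) shows [k] unchanged in both environments, so [k] cannot be basic with [g] derived before the DEF suffix.
The underlying segment must be /g/; voiced obstruents become voiceless word-finally, yielding [k] there.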